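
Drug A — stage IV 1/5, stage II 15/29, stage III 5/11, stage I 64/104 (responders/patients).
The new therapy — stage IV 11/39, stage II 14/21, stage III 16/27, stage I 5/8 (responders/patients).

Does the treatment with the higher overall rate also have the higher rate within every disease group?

Stage IV: Drug A 1/5 = 20.0%, the new therapy 11/39 = 28.2% → the new therapy
Stage II: Drug A 15/29 = 51.7%, the new therapy 14/21 = 66.7% → the new therapy
Stage III: Drug A 5/11 = 45.5%, the new therapy 16/27 = 59.3% → the new therapy
Stage I: Drug A 64/104 = 61.5%, the new therapy 5/8 = 62.5% → the new therapy
Overall: Drug A 85/149 = 57.0%, the new therapy 46/95 = 48.4% → Drug A
The new therapy wins each disease group but Drug A wins overall — the comparison reverses. The new therapy's patients skew toward stage IV, which has a lower base rate.

No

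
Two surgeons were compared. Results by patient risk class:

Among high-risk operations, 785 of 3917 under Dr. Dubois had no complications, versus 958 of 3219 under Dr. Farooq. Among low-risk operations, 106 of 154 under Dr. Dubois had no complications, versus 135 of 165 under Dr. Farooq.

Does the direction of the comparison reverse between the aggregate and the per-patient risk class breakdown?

High-risk: Dr. Dubois 785/3917 = 20.0%, Dr. Farooq 958/3219 = 29.8% → Dr. Farooq
Low-risk: Dr. Dubois 106/154 = 68.8%, Dr. Farooq 135/165 = 81.8% → Dr. Farooq
Overall: Dr. Dubois 891/4071 = 21.9%, Dr. Farooq 1093/3384 = 32.3% → Dr. Farooq
Dr. Farooq wins overall and in every patient risk group — no reversal.

No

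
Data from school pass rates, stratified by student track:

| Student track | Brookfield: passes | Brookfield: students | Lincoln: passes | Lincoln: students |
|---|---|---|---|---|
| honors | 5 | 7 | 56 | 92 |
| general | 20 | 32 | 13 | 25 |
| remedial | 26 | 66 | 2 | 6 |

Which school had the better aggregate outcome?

Honors: Brookfield 5/7 = 71.4%, Lincoln 56/92 = 60.9% → Brookfield
General: Brookfield 20/32 = 62.5%, Lincoln 13/25 = 52.0% → Brookfield
Remedial: Brookfield 26/66 = 39.4%, Lincoln 2/6 = 33.3% → Brookfield
Overall: Brookfield 51/105 = 48.6%, Lincoln 71/123 = 57.7% → Lincoln
(Brookfield wins every student group but Lincoln wins overall — Brookfield's students skew toward the low-rate remedial group.)

Lincoln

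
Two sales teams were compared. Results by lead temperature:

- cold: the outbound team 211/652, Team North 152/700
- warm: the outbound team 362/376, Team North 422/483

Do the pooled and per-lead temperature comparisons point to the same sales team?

Yes

Cold: the outbound team 211/652 = 32.4%, Team North 152/700 = 21.7% → the outbound team
Warm: the outbound team 362/376 = 96.3%, Team North 422/483 = 87.4% → the outbound team
Overall: the outbound team 573/1028 = 55.7%, Team North 574/1183 = 48.5% → the outbound team
The outbound team wins overall and in every lead group — no reversal.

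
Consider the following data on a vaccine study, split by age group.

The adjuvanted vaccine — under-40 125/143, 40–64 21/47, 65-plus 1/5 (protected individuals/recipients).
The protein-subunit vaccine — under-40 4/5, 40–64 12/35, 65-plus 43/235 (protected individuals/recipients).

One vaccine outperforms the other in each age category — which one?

the adjuvanted vaccine

Under-40: the adjuvanted vaccine 125/143 = 87.4%, the protein-subunit vaccine 4/5 = 80.0% → the adjuvanted vaccine
40–64: the adjuvanted vaccine 21/47 = 44.7%, the protein-subunit vaccine 12/35 = 34.3% → the adjuvanted vaccine
65-plus: the adjuvanted vaccine 1/5 = 20.0%, the protein-subunit vaccine 43/235 = 18.3% → the adjuvanted vaccine
The adjuvanted vaccine has the higher rate in all 3 groups.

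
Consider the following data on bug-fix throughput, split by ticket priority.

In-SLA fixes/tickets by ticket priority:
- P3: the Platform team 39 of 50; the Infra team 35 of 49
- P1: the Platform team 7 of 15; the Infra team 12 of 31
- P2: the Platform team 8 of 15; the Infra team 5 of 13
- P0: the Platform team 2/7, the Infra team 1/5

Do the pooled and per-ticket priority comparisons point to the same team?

Yes

P3: the Platform team 39/50 = 78.0%, the Infra team 35/49 = 71.4% → the Platform team
P1: the Platform team 7/15 = 46.7%, the Infra team 12/31 = 38.7% → the Platform team
P2: the Platform team 8/15 = 53.3%, the Infra team 5/13 = 38.5% → the Platform team
P0: the Platform team 2/7 = 28.6%, the Infra team 1/5 = 20.0% → the Platform team
Overall: the Platform team 56/87 = 64.4%, the Infra team 53/98 = 54.1% → the Platform team
The Platform team wins overall and in every ticket group — no reversal.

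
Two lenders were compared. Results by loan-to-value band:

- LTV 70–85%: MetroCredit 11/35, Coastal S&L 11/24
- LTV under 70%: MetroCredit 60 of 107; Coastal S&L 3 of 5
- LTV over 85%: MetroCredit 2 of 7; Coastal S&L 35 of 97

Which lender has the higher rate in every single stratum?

LTV 70–85%: MetroCredit 11/35 = 31.4%, Coastal S&L 11/24 = 45.8% → Coastal S&L
LTV under 70%: MetroCredit 60/107 = 56.1%, Coastal S&L 3/5 = 60.0% → Coastal S&L
LTV over 85%: MetroCredit 2/7 = 28.6%, Coastal S&L 35/97 = 36.1% → Coastal S&L
Coastal S&L has the higher rate in all 3 groups.

Coastal S&L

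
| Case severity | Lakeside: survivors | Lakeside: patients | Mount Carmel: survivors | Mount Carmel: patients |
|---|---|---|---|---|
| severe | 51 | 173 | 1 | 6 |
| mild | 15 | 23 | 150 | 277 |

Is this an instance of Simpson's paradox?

Severe: Lakeside 51/173 = 29.5%, Mount Carmel 1/6 = 16.7% → Lakeside
Mild: Lakeside 15/23 = 65.2%, Mount Carmel 150/277 = 54.2% → Lakeside
Overall: Lakeside 66/196 = 33.7%, Mount Carmel 151/283 = 53.4% → Mount Carmel
Lakeside wins each case group but Mount Carmel wins overall — the comparison reverses. Lakeside's patients skew toward severe, which has a lower base rate.

Yes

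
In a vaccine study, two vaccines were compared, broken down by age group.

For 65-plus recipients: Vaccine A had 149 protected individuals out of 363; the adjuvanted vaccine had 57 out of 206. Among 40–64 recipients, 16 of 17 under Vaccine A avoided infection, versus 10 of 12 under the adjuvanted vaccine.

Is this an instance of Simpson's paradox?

No

65-plus: Vaccine A 149/363 = 41.0%, the adjuvanted vaccine 57/206 = 27.7% → Vaccine A
40–64: Vaccine A 16/17 = 94.1%, the adjuvanted vaccine 10/12 = 83.3% → Vaccine A
Overall: Vaccine A 165/380 = 43.4%, the adjuvanted vaccine 67/218 = 30.7% → Vaccine A
Vaccine A wins overall and in every age group — no reversal.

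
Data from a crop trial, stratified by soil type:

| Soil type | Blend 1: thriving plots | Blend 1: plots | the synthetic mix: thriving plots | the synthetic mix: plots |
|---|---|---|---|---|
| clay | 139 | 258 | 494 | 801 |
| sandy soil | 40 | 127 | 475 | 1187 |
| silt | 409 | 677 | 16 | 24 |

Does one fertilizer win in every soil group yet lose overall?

Clay: Blend 1 139/258 = 53.9%, the synthetic mix 494/801 = 61.7% → the synthetic mix
Sandy soil: Blend 1 40/127 = 31.5%, the synthetic mix 475/1187 = 40.0% → the synthetic mix
Silt: Blend 1 409/677 = 60.4%, the synthetic mix 16/24 = 66.7% → the synthetic mix
Overall: Blend 1 588/1062 = 55.4%, the synthetic mix 985/2012 = 49.0% → Blend 1
The synthetic mix wins each soil group but Blend 1 wins overall — the comparison reverses. The synthetic mix's plots skew toward sandy soil, which has a lower base rate.

Yes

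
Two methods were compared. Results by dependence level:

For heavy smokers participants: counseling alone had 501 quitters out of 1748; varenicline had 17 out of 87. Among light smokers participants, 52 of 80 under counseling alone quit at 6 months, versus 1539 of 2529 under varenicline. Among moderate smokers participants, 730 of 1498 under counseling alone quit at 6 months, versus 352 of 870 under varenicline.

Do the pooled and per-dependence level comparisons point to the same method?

Heavy smokers: counseling alone 501/1748 = 28.7%, varenicline 17/87 = 19.5% → counseling alone
Light smokers: counseling alone 52/80 = 65.0%, varenicline 1539/2529 = 60.9% → counseling alone
Moderate smokers: counseling alone 730/1498 = 48.7%, varenicline 352/870 = 40.5% → counseling alone
Overall: counseling alone 1283/3326 = 38.6%, varenicline 1908/3486 = 54.7% → varenicline
Counseling alone wins each dependence group but varenicline wins overall — the comparison reverses. Counseling alone's participants skew toward heavy smokers, which has a lower base rate.

No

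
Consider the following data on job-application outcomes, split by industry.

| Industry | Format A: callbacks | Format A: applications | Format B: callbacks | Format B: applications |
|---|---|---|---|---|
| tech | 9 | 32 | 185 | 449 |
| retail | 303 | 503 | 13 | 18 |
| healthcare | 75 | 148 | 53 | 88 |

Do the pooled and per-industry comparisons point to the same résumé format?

No

Tech: Format A 9/32 = 28.1%, Format B 185/449 = 41.2% → Format B
Retail: Format A 303/503 = 60.2%, Format B 13/18 = 72.2% → Format B
Healthcare: Format A 75/148 = 50.7%, Format B 53/88 = 60.2% → Format B
Overall: Format A 387/683 = 56.7%, Format B 251/555 = 45.2% → Format A
Format B wins each industry group but Format A wins overall — the comparison reverses. Format B's applications skew toward tech, which has a lower base rate.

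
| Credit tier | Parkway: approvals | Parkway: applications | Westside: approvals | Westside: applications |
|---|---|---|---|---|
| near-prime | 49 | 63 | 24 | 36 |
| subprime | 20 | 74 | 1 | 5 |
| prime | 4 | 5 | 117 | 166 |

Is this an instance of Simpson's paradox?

Yes

Near-prime: Parkway 49/63 = 77.8%, Westside 24/36 = 66.7% → Parkway
Subprime: Parkway 20/74 = 27.0%, Westside 1/5 = 20.0% → Parkway
Prime: Parkway 4/5 = 80.0%, Westside 117/166 = 70.5% → Parkway
Overall: Parkway 73/142 = 51.4%, Westside 142/207 = 68.6% → Westside
Parkway wins each credit group but Westside wins overall — the comparison reverses. Parkway's applications skew toward subprime, which has a lower base rate.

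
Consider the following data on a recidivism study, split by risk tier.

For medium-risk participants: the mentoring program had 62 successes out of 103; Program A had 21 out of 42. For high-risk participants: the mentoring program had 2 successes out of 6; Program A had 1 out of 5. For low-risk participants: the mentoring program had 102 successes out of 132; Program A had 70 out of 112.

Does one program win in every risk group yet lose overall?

No

Medium-risk: the mentoring program 62/103 = 60.2%, Program A 21/42 = 50.0% → the mentoring program
High-risk: the mentoring program 2/6 = 33.3%, Program A 1/5 = 20.0% → the mentoring program
Low-risk: the mentoring program 102/132 = 77.3%, Program A 70/112 = 62.5% → the mentoring program
Overall: the mentoring program 166/241 = 68.9%, Program A 92/159 = 57.9% → the mentoring program
The mentoring program wins overall and in every risk group — no reversal.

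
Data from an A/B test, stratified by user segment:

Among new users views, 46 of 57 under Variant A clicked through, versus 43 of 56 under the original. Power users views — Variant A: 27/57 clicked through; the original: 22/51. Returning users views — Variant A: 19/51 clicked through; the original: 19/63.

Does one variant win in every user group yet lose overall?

No

New users: Variant A 46/57 = 80.7%, the original 43/56 = 76.8% → Variant A
Power users: Variant A 27/57 = 47.4%, the original 22/51 = 43.1% → Variant A
Returning users: Variant A 19/51 = 37.3%, the original 19/63 = 30.2% → Variant A
Overall: Variant A 92/165 = 55.8%, the original 84/170 = 49.4% → Variant A
Variant A wins overall and in every user group — no reversal.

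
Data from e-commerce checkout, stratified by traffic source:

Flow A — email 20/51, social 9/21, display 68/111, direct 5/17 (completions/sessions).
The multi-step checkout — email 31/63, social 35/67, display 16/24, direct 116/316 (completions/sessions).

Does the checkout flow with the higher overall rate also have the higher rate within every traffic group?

No

Email: Flow A 20/51 = 39.2%, the multi-step checkout 31/63 = 49.2% → the multi-step checkout
Social: Flow A 9/21 = 42.9%, the multi-step checkout 35/67 = 52.2% → the multi-step checkout
Display: Flow A 68/111 = 61.3%, the multi-step checkout 16/24 = 66.7% → the multi-step checkout
Direct: Flow A 5/17 = 29.4%, the multi-step checkout 116/316 = 36.7% → the multi-step checkout
Overall: Flow A 102/200 = 51.0%, the multi-step checkout 198/470 = 42.1% → Flow A
The multi-step checkout wins each traffic group but Flow A wins overall — the comparison reverses. The multi-step checkout's sessions skew toward direct, which has a lower base rate.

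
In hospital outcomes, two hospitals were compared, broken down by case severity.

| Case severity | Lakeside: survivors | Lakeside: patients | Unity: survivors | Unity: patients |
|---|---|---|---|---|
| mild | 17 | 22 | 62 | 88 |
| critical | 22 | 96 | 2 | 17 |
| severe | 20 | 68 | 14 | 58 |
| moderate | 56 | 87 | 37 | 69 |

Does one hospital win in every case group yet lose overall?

Mild: Lakeside 17/22 = 77.3%, Unity 62/88 = 70.5% → Lakeside
Critical: Lakeside 22/96 = 22.9%, Unity 2/17 = 11.8% → Lakeside
Severe: Lakeside 20/68 = 29.4%, Unity 14/58 = 24.1% → Lakeside
Moderate: Lakeside 56/87 = 64.4%, Unity 37/69 = 53.6% → Lakeside
Overall: Lakeside 115/273 = 42.1%, Unity 115/232 = 49.6% → Unity
Lakeside wins each case group but Unity wins overall — the comparison reverses. Lakeside's patients skew toward critical, which has a lower base rate.

Yes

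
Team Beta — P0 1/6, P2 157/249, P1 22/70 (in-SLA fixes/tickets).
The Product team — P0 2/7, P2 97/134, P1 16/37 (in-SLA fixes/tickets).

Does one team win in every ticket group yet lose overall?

No

P0: Team Beta 1/6 = 16.7%, the Product team 2/7 = 28.6% → the Product team
P2: Team Beta 157/249 = 63.1%, the Product team 97/134 = 72.4% → the Product team
P1: Team Beta 22/70 = 31.4%, the Product team 16/37 = 43.2% → the Product team
Overall: Team Beta 180/325 = 55.4%, the Product team 115/178 = 64.6% → the Product team
The Product team wins overall and in every ticket group — no reversal.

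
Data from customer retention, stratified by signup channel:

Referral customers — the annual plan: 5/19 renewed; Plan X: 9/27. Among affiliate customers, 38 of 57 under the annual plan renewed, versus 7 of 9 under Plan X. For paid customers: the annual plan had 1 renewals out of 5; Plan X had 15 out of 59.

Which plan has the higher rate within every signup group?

Referral: the annual plan 5/19 = 26.3%, Plan X 9/27 = 33.3% → Plan X
Affiliate: the annual plan 38/57 = 66.7%, Plan X 7/9 = 77.8% → Plan X
Paid: the annual plan 1/5 = 20.0%, Plan X 15/59 = 25.4% → Plan X
Plan X has the higher rate in all 3 groups.

Plan X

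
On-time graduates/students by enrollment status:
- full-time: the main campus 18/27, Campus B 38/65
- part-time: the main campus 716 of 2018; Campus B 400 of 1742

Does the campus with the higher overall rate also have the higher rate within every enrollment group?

Yes

Full-time: the main campus 18/27 = 66.7%, Campus B 38/65 = 58.5% → the main campus
Part-time: the main campus 716/2018 = 35.5%, Campus B 400/1742 = 23.0% → the main campus
Overall: the main campus 734/2045 = 35.9%, Campus B 438/1807 = 24.2% → the main campus
The main campus wins overall and in every enrollment group — no reversal.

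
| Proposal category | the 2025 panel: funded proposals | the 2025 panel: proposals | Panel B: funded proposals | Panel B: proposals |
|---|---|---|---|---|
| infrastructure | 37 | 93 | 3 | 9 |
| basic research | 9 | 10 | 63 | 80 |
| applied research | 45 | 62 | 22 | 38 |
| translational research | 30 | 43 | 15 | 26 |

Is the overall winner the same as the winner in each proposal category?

No

Infrastructure: the 2025 panel 37/93 = 39.8%, Panel B 3/9 = 33.3% → the 2025 panel
Basic research: the 2025 panel 9/10 = 90.0%, Panel B 63/80 = 78.8% → the 2025 panel
Applied research: the 2025 panel 45/62 = 72.6%, Panel B 22/38 = 57.9% → the 2025 panel
Translational research: the 2025 panel 30/43 = 69.8%, Panel B 15/26 = 57.7% → the 2025 panel
Overall: the 2025 panel 121/208 = 58.2%, Panel B 103/153 = 67.3% → Panel B
The 2025 panel wins each proposal group but Panel B wins overall — the comparison reverses. The 2025 panel's proposals skew toward infrastructure, which has a lower base rate.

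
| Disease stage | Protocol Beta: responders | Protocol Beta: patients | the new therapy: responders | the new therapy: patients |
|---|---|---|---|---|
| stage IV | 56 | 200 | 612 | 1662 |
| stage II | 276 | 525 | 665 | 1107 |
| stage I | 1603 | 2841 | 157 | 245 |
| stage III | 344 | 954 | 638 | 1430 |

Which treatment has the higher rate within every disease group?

Stage IV: Protocol Beta 56/200 = 28.0%, the new therapy 612/1662 = 36.8% → the new therapy
Stage II: Protocol Beta 276/525 = 52.6%, the new therapy 665/1107 = 60.1% → the new therapy
Stage I: Protocol Beta 1603/2841 = 56.4%, the new therapy 157/245 = 64.1% → the new therapy
Stage III: Protocol Beta 344/954 = 36.1%, the new therapy 638/1430 = 44.6% → the new therapy
The new therapy has the higher rate in all 4 groups.

the new therapy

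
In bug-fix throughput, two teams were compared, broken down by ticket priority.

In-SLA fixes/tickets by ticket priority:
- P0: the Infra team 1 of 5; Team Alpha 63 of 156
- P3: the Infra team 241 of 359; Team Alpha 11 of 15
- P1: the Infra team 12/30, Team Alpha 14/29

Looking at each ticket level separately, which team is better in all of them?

P0: the Infra team 1/5 = 20.0%, Team Alpha 63/156 = 40.4% → Team Alpha
P3: the Infra team 241/359 = 67.1%, Team Alpha 11/15 = 73.3% → Team Alpha
P1: the Infra team 12/30 = 40.0%, Team Alpha 14/29 = 48.3% → Team Alpha
Team Alpha has the higher rate in all 3 groups.

Team Alpha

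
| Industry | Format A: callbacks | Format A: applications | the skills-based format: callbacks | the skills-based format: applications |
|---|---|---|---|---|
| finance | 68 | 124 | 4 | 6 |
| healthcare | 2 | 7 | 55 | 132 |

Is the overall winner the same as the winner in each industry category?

No

Finance: Format A 68/124 = 54.8%, the skills-based format 4/6 = 66.7% → the skills-based format
Healthcare: Format A 2/7 = 28.6%, the skills-based format 55/132 = 41.7% → the skills-based format
Overall: Format A 70/131 = 53.4%, the skills-based format 59/138 = 42.8% → Format A
The skills-based format wins each industry group but Format A wins overall — the comparison reverses. The skills-based format's applications skew toward healthcare, which has a lower base rate.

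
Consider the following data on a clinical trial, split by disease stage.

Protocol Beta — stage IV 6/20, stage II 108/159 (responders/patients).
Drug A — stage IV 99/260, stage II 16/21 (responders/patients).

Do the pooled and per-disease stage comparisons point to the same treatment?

Stage IV: Protocol Beta 6/20 = 30.0%, Drug A 99/260 = 38.1% → Drug A
Stage II: Protocol Beta 108/159 = 67.9%, Drug A 16/21 = 76.2% → Drug A
Overall: Protocol Beta 114/179 = 63.7%, Drug A 115/281 = 40.9% → Protocol Beta
Drug A wins each disease group but Protocol Beta wins overall — the comparison reverses. Drug A's patients skew toward stage IV, which has a lower base rate.

No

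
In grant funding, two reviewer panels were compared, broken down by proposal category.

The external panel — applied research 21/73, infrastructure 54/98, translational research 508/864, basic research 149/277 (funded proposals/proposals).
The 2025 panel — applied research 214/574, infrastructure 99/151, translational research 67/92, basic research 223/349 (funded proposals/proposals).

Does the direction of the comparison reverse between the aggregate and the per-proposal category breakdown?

Yes

Applied research: the external panel 21/73 = 28.8%, the 2025 panel 214/574 = 37.3% → the 2025 panel
Infrastructure: the external panel 54/98 = 55.1%, the 2025 panel 99/151 = 65.6% → the 2025 panel
Translational research: the external panel 508/864 = 58.8%, the 2025 panel 67/92 = 72.8% → the 2025 panel
Basic research: the external panel 149/277 = 53.8%, the 2025 panel 223/349 = 63.9% → the 2025 panel
Overall: the external panel 732/1312 = 55.8%, the 2025 panel 603/1166 = 51.7% → the external panel
The 2025 panel wins each proposal group but the external panel wins overall — the comparison reverses. The 2025 panel's proposals skew toward applied research, which has a lower base rate.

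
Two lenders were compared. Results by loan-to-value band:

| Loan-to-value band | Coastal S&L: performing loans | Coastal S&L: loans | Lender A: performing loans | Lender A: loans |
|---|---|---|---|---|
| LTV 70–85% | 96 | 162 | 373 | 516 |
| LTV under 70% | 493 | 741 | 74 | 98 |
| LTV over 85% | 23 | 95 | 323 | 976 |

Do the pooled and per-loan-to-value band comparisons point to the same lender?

LTV 70–85%: Coastal S&L 96/162 = 59.3%, Lender A 373/516 = 72.3% → Lender A
LTV under 70%: Coastal S&L 493/741 = 66.5%, Lender A 74/98 = 75.5% → Lender A
LTV over 85%: Coastal S&L 23/95 = 24.2%, Lender A 323/976 = 33.1% → Lender A
Overall: Coastal S&L 612/998 = 61.3%, Lender A 770/1590 = 48.4% → Coastal S&L
Lender A wins each loan-to-value group but Coastal S&L wins overall — the comparison reverses. Lender A's loans skew toward LTV over 85%, which has a lower base rate.

No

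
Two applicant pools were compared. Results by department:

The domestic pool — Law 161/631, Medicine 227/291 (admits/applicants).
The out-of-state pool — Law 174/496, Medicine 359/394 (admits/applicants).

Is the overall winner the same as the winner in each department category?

Yes

Law: the domestic pool 161/631 = 25.5%, the out-of-state pool 174/496 = 35.1% → the out-of-state pool
Medicine: the domestic pool 227/291 = 78.0%, the out-of-state pool 359/394 = 91.1% → the out-of-state pool
Overall: the domestic pool 388/922 = 42.1%, the out-of-state pool 533/890 = 59.9% → the out-of-state pool
The out-of-state pool wins overall and in every department group — no reversal.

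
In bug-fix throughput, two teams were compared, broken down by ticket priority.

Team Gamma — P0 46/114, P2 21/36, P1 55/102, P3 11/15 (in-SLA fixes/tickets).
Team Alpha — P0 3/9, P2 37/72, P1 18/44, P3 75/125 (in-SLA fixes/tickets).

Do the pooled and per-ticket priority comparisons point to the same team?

No

P0: Team Gamma 46/114 = 40.4%, Team Alpha 3/9 = 33.3% → Team Gamma
P2: Team Gamma 21/36 = 58.3%, Team Alpha 37/72 = 51.4% → Team Gamma
P1: Team Gamma 55/102 = 53.9%, Team Alpha 18/44 = 40.9% → Team Gamma
P3: Team Gamma 11/15 = 73.3%, Team Alpha 75/125 = 60.0% → Team Gamma
Overall: Team Gamma 133/267 = 49.8%, Team Alpha 133/250 = 53.2% → Team Alpha
Team Gamma wins each ticket group but Team Alpha wins overall — the comparison reverses. Team Gamma's tickets skew toward P0, which has a lower base rate.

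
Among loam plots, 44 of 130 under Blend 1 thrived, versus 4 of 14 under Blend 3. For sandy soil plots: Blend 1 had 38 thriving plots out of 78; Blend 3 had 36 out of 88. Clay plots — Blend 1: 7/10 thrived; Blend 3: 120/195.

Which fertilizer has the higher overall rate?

Blend 3

Loam: Blend 1 44/130 = 33.8%, Blend 3 4/14 = 28.6% → Blend 1
Sandy soil: Blend 1 38/78 = 48.7%, Blend 3 36/88 = 40.9% → Blend 1
Clay: Blend 1 7/10 = 70.0%, Blend 3 120/195 = 61.5% → Blend 1
Overall: Blend 1 89/218 = 40.8%, Blend 3 160/297 = 53.9% → Blend 3
(Blend 1 wins every soil group but Blend 3 wins overall — Blend 1's plots skew toward the low-rate loam group.)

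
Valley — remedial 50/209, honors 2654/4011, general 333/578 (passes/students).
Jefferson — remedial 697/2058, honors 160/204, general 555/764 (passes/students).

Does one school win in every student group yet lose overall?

Yes

Remedial: Valley 50/209 = 23.9%, Jefferson 697/2058 = 33.9% → Jefferson
Honors: Valley 2654/4011 = 66.2%, Jefferson 160/204 = 78.4% → Jefferson
General: Valley 333/578 = 57.6%, Jefferson 555/764 = 72.6% → Jefferson
Overall: Valley 3037/4798 = 63.3%, Jefferson 1412/3026 = 46.7% → Valley
Jefferson wins each student group but Valley wins overall — the comparison reverses. Jefferson's students skew toward remedial, which has a lower base rate.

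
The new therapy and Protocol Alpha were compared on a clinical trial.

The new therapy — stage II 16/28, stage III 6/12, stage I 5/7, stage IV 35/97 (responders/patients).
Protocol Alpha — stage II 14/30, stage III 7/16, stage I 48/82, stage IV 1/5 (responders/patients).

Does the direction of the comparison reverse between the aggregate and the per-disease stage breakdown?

Stage II: the new therapy 16/28 = 57.1%, Protocol Alpha 14/30 = 46.7% → the new therapy
Stage III: the new therapy 6/12 = 50.0%, Protocol Alpha 7/16 = 43.8% → the new therapy
Stage I: the new therapy 5/7 = 71.4%, Protocol Alpha 48/82 = 58.5% → the new therapy
Stage IV: the new therapy 35/97 = 36.1%, Protocol Alpha 1/5 = 20.0% → the new therapy
Overall: the new therapy 62/144 = 43.1%, Protocol Alpha 70/133 = 52.6% → Protocol Alpha
The new therapy wins each disease group but Protocol Alpha wins overall — the comparison reverses. The new therapy's patients skew toward stage IV, which has a lower base rate.

Yes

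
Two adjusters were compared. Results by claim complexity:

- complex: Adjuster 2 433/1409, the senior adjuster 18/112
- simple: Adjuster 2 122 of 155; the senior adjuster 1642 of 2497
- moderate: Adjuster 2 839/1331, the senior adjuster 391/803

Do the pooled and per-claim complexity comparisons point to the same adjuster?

No

Complex: Adjuster 2 433/1409 = 30.7%, the senior adjuster 18/112 = 16.1% → Adjuster 2
Simple: Adjuster 2 122/155 = 78.7%, the senior adjuster 1642/2497 = 65.8% → Adjuster 2
Moderate: Adjuster 2 839/1331 = 63.0%, the senior adjuster 391/803 = 48.7% → Adjuster 2
Overall: Adjuster 2 1394/2895 = 48.2%, the senior adjuster 2051/3412 = 60.1% → the senior adjuster
Adjuster 2 wins each claim group but the senior adjuster wins overall — the comparison reverses. Adjuster 2's claims skew toward complex, which has a lower base rate.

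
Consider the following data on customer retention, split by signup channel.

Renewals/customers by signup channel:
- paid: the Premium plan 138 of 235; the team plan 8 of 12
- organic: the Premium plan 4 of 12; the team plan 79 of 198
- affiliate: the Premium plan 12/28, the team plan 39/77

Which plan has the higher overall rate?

Paid: the Premium plan 138/235 = 58.7%, the team plan 8/12 = 66.7% → the team plan
Organic: the Premium plan 4/12 = 33.3%, the team plan 79/198 = 39.9% → the team plan
Affiliate: the Premium plan 12/28 = 42.9%, the team plan 39/77 = 50.6% → the team plan
Overall: the Premium plan 154/275 = 56.0%, the team plan 126/287 = 43.9% → the Premium plan
(The team plan wins every signup group but the Premium plan wins overall — the team plan's customers skew toward the low-rate organic group.)

the Premium plan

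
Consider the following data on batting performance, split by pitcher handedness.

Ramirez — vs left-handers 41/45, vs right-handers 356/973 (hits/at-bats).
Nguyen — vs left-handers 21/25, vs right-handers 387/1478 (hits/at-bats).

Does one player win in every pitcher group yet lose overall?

Vs left-handers: Ramirez 41/45 = 91.1%, Nguyen 21/25 = 84.0% → Ramirez
Vs right-handers: Ramirez 356/973 = 36.6%, Nguyen 387/1478 = 26.2% → Ramirez
Overall: Ramirez 397/1018 = 39.0%, Nguyen 408/1503 = 27.1% → Ramirez
Ramirez wins overall and in every pitcher group — no reversal.

No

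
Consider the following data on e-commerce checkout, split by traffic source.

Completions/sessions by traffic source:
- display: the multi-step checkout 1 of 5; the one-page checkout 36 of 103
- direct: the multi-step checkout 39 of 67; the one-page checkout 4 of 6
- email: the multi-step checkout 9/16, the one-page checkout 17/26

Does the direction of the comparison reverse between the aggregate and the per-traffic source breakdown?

Yes

Display: the multi-step checkout 1/5 = 20.0%, the one-page checkout 36/103 = 35.0% → the one-page checkout
Direct: the multi-step checkout 39/67 = 58.2%, the one-page checkout 4/6 = 66.7% → the one-page checkout
Email: the multi-step checkout 9/16 = 56.2%, the one-page checkout 17/26 = 65.4% → the one-page checkout
Overall: the multi-step checkout 49/88 = 55.7%, the one-page checkout 57/135 = 42.2% → the multi-step checkout
The one-page checkout wins each traffic group but the multi-step checkout wins overall — the comparison reverses. The one-page checkout's sessions skew toward display, which has a lower base rate.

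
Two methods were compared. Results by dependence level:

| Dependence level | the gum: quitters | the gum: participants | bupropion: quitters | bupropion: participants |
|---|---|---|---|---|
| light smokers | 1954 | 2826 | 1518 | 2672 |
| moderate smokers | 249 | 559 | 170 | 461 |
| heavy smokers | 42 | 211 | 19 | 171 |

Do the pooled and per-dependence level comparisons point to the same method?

Light smokers: the gum 1954/2826 = 69.1%, bupropion 1518/2672 = 56.8% → the gum
Moderate smokers: the gum 249/559 = 44.5%, bupropion 170/461 = 36.9% → the gum
Heavy smokers: the gum 42/211 = 19.9%, bupropion 19/171 = 11.1% → the gum
Overall: the gum 2245/3596 = 62.4%, bupropion 1707/3304 = 51.7% → the gum
The gum wins overall and in every dependence group — no reversal.

Yes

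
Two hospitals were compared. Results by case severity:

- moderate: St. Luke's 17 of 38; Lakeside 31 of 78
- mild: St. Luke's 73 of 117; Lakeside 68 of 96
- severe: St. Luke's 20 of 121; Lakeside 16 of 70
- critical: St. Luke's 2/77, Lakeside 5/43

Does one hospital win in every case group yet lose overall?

Moderate: St. Luke's 17/38 = 44.7%, Lakeside 31/78 = 39.7% → St. Luke's
Mild: St. Luke's 73/117 = 62.4%, Lakeside 68/96 = 70.8% → Lakeside
Severe: St. Luke's 20/121 = 16.5%, Lakeside 16/70 = 22.9% → Lakeside
Critical: St. Luke's 2/77 = 2.6%, Lakeside 5/43 = 11.6% → Lakeside
Overall: St. Luke's 112/353 = 31.7%, Lakeside 120/287 = 41.8% → Lakeside
Neither sweeps: St. Luke's wins 1 of 4 groups, Lakeside wins 3. Lakeside wins overall but not every group — no Simpson reversal.

No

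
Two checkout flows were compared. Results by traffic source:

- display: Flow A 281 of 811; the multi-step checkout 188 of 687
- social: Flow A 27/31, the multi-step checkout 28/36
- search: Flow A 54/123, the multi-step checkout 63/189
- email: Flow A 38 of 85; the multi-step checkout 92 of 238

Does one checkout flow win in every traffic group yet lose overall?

No

Display: Flow A 281/811 = 34.6%, the multi-step checkout 188/687 = 27.4% → Flow A
Social: Flow A 27/31 = 87.1%, the multi-step checkout 28/36 = 77.8% → Flow A
Search: Flow A 54/123 = 43.9%, the multi-step checkout 63/189 = 33.3% → Flow A
Email: Flow A 38/85 = 44.7%, the multi-step checkout 92/238 = 38.7% → Flow A
Overall: Flow A 400/1050 = 38.1%, the multi-step checkout 371/1150 = 32.3% → Flow A
Flow A wins overall and in every traffic group — no reversal.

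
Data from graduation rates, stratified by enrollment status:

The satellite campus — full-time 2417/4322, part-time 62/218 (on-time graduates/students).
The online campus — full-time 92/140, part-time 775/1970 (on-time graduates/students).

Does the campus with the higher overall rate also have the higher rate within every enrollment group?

No

Full-time: the satellite campus 2417/4322 = 55.9%, the online campus 92/140 = 65.7% → the online campus
Part-time: the satellite campus 62/218 = 28.4%, the online campus 775/1970 = 39.3% → the online campus
Overall: the satellite campus 2479/4540 = 54.6%, the online campus 867/2110 = 41.1% → the satellite campus
The online campus wins each enrollment group but the satellite campus wins overall — the comparison reverses. The online campus's students skew toward part-time, which has a lower base rate.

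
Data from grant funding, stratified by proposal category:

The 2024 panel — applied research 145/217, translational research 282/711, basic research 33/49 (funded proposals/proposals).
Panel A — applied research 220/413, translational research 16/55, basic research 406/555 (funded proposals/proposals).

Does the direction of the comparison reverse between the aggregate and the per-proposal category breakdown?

Applied research: the 2024 panel 145/217 = 66.8%, Panel A 220/413 = 53.3% → the 2024 panel
Translational research: the 2024 panel 282/711 = 39.7%, Panel A 16/55 = 29.1% → the 2024 panel
Basic research: the 2024 panel 33/49 = 67.3%, Panel A 406/555 = 73.2% → Panel A
Overall: the 2024 panel 460/977 = 47.1%, Panel A 642/1023 = 62.8% → Panel A
Neither sweeps: the 2024 panel wins 2 of 3 groups, Panel A wins 1. Panel A wins overall but not every group — no Simpson reversal.

No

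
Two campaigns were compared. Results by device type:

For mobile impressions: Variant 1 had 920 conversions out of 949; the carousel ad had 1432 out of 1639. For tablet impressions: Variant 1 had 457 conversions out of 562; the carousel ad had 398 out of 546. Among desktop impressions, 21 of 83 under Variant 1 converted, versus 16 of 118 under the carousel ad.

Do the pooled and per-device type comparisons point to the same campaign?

Yes

Mobile: Variant 1 920/949 = 96.9%, the carousel ad 1432/1639 = 87.4% → Variant 1
Tablet: Variant 1 457/562 = 81.3%, the carousel ad 398/546 = 72.9% → Variant 1
Desktop: Variant 1 21/83 = 25.3%, the carousel ad 16/118 = 13.6% → Variant 1
Overall: Variant 1 1398/1594 = 87.7%, the carousel ad 1846/2303 = 80.2% → Variant 1
Variant 1 wins overall and in every device group — no reversal.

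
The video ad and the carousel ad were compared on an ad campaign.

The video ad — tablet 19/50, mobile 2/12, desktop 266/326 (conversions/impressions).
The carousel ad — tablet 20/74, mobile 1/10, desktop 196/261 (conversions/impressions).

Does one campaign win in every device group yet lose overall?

No

Tablet: the video ad 19/50 = 38.0%, the carousel ad 20/74 = 27.0% → the video ad
Mobile: the video ad 2/12 = 16.7%, the carousel ad 1/10 = 10.0% → the video ad
Desktop: the video ad 266/326 = 81.6%, the carousel ad 196/261 = 75.1% → the video ad
Overall: the video ad 287/388 = 74.0%, the carousel ad 217/345 = 62.9% → the video ad
The video ad wins overall and in every device group — no reversal.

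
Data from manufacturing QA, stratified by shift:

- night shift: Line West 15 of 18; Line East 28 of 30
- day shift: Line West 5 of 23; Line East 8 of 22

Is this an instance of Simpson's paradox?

No

Night shift: Line West 15/18 = 83.3%, Line East 28/30 = 93.3% → Line East
Day shift: Line West 5/23 = 21.7%, Line East 8/22 = 36.4% → Line East
Overall: Line West 20/41 = 48.8%, Line East 36/52 = 69.2% → Line East
Line East wins overall and in every shift group — no reversal.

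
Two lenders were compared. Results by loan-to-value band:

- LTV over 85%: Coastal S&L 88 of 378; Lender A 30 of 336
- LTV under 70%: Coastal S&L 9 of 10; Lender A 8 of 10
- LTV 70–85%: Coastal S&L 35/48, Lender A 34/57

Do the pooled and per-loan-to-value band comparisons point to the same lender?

Yes

LTV over 85%: Coastal S&L 88/378 = 23.3%, Lender A 30/336 = 8.9% → Coastal S&L
LTV under 70%: Coastal S&L 9/10 = 90.0%, Lender A 8/10 = 80.0% → Coastal S&L
LTV 70–85%: Coastal S&L 35/48 = 72.9%, Lender A 34/57 = 59.6% → Coastal S&L
Overall: Coastal S&L 132/436 = 30.3%, Lender A 72/403 = 17.9% → Coastal S&L
Coastal S&L wins overall and in every loan-to-value group — no reversal.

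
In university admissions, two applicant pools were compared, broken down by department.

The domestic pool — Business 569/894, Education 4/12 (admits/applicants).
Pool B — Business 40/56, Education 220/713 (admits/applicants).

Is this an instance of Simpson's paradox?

No

Business: the domestic pool 569/894 = 63.6%, Pool B 40/56 = 71.4% → Pool B
Education: the domestic pool 4/12 = 33.3%, Pool B 220/713 = 30.9% → the domestic pool
Overall: the domestic pool 573/906 = 63.2%, Pool B 260/769 = 33.8% → the domestic pool
Neither sweeps: the domestic pool wins 1 of 2 groups, Pool B wins 1. The domestic pool wins overall but not every group — no Simpson reversal.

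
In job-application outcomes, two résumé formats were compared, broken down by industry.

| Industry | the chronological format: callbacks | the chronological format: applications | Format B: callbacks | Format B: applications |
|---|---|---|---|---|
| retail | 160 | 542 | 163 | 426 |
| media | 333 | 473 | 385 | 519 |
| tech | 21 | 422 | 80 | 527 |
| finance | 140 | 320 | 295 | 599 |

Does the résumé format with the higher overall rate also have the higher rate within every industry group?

Yes

Retail: the chronological format 160/542 = 29.5%, Format B 163/426 = 38.3% → Format B
Media: the chronological format 333/473 = 70.4%, Format B 385/519 = 74.2% → Format B
Tech: the chronological format 21/422 = 5.0%, Format B 80/527 = 15.2% → Format B
Finance: the chronological format 140/320 = 43.8%, Format B 295/599 = 49.2% → Format B
Overall: the chronological format 654/1757 = 37.2%, Format B 923/2071 = 44.6% → Format B
Format B wins overall and in every industry group — no reversal.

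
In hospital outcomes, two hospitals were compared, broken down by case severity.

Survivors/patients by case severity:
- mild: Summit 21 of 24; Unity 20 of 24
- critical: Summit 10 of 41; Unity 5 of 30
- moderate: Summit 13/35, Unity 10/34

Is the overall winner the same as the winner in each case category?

Yes

Mild: Summit 21/24 = 87.5%, Unity 20/24 = 83.3% → Summit
Critical: Summit 10/41 = 24.4%, Unity 5/30 = 16.7% → Summit
Moderate: Summit 13/35 = 37.1%, Unity 10/34 = 29.4% → Summit
Overall: Summit 44/100 = 44.0%, Unity 35/88 = 39.8% → Summit
Summit wins overall and in every case group — no reversal.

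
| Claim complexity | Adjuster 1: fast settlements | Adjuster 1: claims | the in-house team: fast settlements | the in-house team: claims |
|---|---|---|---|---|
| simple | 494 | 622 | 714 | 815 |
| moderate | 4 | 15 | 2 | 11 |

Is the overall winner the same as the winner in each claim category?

No

Simple: Adjuster 1 494/622 = 79.4%, the in-house team 714/815 = 87.6% → the in-house team
Moderate: Adjuster 1 4/15 = 26.7%, the in-house team 2/11 = 18.2% → Adjuster 1
Overall: Adjuster 1 498/637 = 78.2%, the in-house team 716/826 = 86.7% → the in-house team
Neither sweeps: Adjuster 1 wins 1 of 2 groups, the in-house team wins 1. The in-house team wins overall but not every group — no Simpson reversal.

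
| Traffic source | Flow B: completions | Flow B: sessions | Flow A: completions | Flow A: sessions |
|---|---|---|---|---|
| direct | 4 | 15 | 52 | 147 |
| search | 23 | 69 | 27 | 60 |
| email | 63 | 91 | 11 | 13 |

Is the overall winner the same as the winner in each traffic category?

No

Direct: Flow B 4/15 = 26.7%, Flow A 52/147 = 35.4% → Flow A
Search: Flow B 23/69 = 33.3%, Flow A 27/60 = 45.0% → Flow A
Email: Flow B 63/91 = 69.2%, Flow A 11/13 = 84.6% → Flow A
Overall: Flow B 90/175 = 51.4%, Flow A 90/220 = 40.9% → Flow B
Flow A wins each traffic group but Flow B wins overall — the comparison reverses. Flow A's sessions skew toward direct, which has a lower base rate.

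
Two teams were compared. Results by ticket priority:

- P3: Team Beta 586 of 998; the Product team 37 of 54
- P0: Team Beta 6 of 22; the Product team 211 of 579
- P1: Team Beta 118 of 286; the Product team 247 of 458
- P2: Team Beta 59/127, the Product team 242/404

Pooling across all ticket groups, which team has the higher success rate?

Team Beta

P3: Team Beta 586/998 = 58.7%, the Product team 37/54 = 68.5% → the Product team
P0: Team Beta 6/22 = 27.3%, the Product team 211/579 = 36.4% → the Product team
P1: Team Beta 118/286 = 41.3%, the Product team 247/458 = 53.9% → the Product team
P2: Team Beta 59/127 = 46.5%, the Product team 242/404 = 59.9% → the Product team
Overall: Team Beta 769/1433 = 53.7%, the Product team 737/1495 = 49.3% → Team Beta
(The Product team wins every ticket group but Team Beta wins overall — the Product team's tickets skew toward the low-rate P0 group.)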